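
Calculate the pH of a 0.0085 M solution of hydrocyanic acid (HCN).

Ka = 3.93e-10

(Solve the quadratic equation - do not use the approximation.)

x² + Ka×x - Ka×C = 0. Using quadratic formula: [H⁺] = 1.8275e-06

pH = 5.74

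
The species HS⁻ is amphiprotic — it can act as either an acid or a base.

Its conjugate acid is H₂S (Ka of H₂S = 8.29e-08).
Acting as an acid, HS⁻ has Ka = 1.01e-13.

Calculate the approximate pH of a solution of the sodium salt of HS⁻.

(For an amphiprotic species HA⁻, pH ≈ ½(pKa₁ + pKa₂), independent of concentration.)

pKa₁ = -log(8.29e-08) = 7.08; pKa₂ = -log(1.01e-13) = 13.00. For an amphiprotic species, pH ≈ ½(pKa₁ + pKa₂) = ½(7.08 + 13.00) = 10.04.

pH = 10.04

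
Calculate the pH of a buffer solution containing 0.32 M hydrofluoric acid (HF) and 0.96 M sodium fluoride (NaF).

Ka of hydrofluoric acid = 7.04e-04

pKa = -log(7.04e-04) = 3.15. pH = pKa + log([A⁻]/[HA]) = 3.15 + log(0.96/0.32)

pH = 3.63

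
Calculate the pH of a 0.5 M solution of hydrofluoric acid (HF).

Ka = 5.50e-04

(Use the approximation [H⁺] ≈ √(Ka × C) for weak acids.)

[H⁺] = √(Ka × C) = √(5.50e-04 × 0.5) = 1.6583e-02. pH = -log(1.6583e-02)

pH = 1.78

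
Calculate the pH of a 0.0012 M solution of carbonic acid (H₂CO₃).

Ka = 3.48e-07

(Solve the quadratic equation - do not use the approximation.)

x² + Ka×x - Ka×C = 0. Using quadratic formula: [H⁺] = 2.0262e-05

pH = 4.69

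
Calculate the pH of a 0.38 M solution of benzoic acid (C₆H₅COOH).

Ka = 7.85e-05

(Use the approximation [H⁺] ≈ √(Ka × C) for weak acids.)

[H⁺] = √(Ka × C) = √(7.85e-05 × 0.38) = 5.4617e-03. pH = -log(5.4617e-03)

pH = 2.26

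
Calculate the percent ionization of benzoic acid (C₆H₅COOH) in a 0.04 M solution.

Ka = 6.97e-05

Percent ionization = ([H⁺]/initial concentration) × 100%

Using Ka equilibrium: x² + Ka×x - Ka×C = 0. Solving: [H⁺] = 1.6352e-03. Percent = (1.6352e-03/0.04) × 100

Percent ionization = 4.09%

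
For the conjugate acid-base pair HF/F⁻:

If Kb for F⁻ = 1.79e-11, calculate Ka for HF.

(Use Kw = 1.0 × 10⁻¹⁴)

For a conjugate pair Ka × Kb = Kw, so Ka = Kw/Kb = 1.0 × 10⁻¹⁴ / 1.79e-11 = 5.59e-04.

K_a = 5.59e-04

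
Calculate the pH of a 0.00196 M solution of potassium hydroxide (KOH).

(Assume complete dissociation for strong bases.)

[OH⁻] = 0.00196 M for strong base. pOH = -log[OH⁻] = 2.71, pH = 14 - pOH

pH = 11.29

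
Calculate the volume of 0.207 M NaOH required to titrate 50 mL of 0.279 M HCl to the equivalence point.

At equivalence: moles acid = moles base. moles HCl = 0.279 × 50/1000 = 0.01395 mol. V_base = moles / 0.207 × 1000 = 67.4 mL.

V_{base} = 67.4 mL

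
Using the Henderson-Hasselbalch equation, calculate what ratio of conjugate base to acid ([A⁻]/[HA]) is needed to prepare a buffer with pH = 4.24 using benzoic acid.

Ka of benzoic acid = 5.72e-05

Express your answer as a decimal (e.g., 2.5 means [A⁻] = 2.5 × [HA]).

pKa = -log(5.72e-05) = 4.2426. pH = pKa + log([A⁻]/[HA]), so log([A⁻]/[HA]) = pH − pKa = 4.24 − 4.2426 = -0.0026. [A⁻]/[HA] = 10^(-0.0026) = 0.994

[A⁻]/[HA] = 0.994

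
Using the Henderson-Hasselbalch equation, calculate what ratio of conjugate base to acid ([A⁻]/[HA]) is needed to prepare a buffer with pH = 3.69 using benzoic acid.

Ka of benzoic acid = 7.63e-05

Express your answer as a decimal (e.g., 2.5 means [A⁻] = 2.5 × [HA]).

pKa = -log(7.63e-05) = 4.1175. pH = pKa + log([A⁻]/[HA]), so log([A⁻]/[HA]) = pH − pKa = 3.69 − 4.1175 = -0.4275. [A⁻]/[HA] = 10^(-0.4275) = 0.374

[A⁻]/[HA] = 0.374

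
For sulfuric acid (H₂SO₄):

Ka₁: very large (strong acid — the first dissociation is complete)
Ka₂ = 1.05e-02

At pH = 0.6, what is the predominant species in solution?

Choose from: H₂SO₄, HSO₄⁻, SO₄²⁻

The first dissociation is complete, so H₂SO₄ itself is never the predominant species in water; pKa₂ = -log(1.05e-02) = 1.98. For a polyprotic acid the predominant species crosses at each pKa: below pKa_n the protonated form dominates, above it the deprotonated form does. At pH = 0.6, the predominant species is HSO₄⁻.

HSO₄⁻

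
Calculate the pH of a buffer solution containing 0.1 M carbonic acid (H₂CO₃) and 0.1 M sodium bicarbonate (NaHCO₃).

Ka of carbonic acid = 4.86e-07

pKa = -log(4.86e-07) = 6.31. pH = pKa + log([A⁻]/[HA]) = 6.31 + log(0.1/0.1)

pH = 6.31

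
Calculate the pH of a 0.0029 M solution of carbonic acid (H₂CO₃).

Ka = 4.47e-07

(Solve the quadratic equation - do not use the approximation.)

x² + Ka×x - Ka×C = 0. Using quadratic formula: [H⁺] = 3.5781e-05

pH = 4.45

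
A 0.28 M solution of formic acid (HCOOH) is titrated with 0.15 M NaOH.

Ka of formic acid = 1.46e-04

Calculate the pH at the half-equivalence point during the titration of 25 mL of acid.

At half-equivalence [HA] = [A⁻], so Henderson-Hasselbalch gives pH = pKa = -log(1.46e-04) = 3.84.

pH = pKa = 3.84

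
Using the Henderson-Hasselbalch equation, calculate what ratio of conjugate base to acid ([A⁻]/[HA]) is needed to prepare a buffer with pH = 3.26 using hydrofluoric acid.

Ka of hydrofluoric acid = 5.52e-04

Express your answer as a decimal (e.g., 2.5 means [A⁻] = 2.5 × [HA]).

pKa = -log(5.52e-04) = 3.2581. pH = pKa + log([A⁻]/[HA]), so log([A⁻]/[HA]) = pH − pKa = 3.26 − 3.2581 = 0.0019. [A⁻]/[HA] = 10^(0.0019) = 1.00

[A⁻]/[HA] = 1.00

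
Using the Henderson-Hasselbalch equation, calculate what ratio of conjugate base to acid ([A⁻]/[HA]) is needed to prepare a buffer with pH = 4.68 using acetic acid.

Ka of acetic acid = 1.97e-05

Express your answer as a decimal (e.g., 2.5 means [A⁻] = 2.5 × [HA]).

pKa = -log(1.97e-05) = 4.7055. pH = pKa + log([A⁻]/[HA]), so log([A⁻]/[HA]) = pH − pKa = 4.68 − 4.7055 = -0.0255. [A⁻]/[HA] = 10^(-0.0255) = 0.943

[A⁻]/[HA] = 0.943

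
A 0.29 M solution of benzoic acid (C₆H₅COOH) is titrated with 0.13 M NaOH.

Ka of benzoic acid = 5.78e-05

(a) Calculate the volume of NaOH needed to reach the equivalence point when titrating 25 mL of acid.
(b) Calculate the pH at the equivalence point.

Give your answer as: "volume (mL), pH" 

moles acid = 0.29 × 25/1000 = 0.00725 mol; V_base = moles/0.13 × 1000 = 55.8 mL. At equivalence only the conjugate base is present: [A⁻] = 0.00725/0.081 = 8.9762e-02 M. Kb = Kw/Ka = 1.73e-10; [OH⁻] = √(Kb × [A⁻]) = 3.9408e-06; pOH = 5.40; pH = 14 - pOH = 8.60.

V = 55.8 mL, pH = 8.60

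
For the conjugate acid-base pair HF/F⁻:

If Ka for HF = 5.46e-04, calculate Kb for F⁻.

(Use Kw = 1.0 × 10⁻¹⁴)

For a conjugate pair Ka × Kb = Kw, so Kb = Kw/Ka = 1.0 × 10⁻¹⁴ / 5.46e-04 = 1.83e-11.

K_b = 1.83e-11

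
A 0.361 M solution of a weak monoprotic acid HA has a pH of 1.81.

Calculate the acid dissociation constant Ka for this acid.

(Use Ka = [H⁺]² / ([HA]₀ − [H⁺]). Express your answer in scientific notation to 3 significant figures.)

[H⁺] = 10^(−pH) = 10^(−1.81) = 1.549e-02 M. For HA ⇌ H⁺ + A⁻, Ka = [H⁺][A⁻]/[HA] = [H⁺]² / ([HA]₀ − [H⁺]) = (1.549e-02)² / (0.361 − 1.549e-02) = 6.94e-04.

K_a = 6.94e-04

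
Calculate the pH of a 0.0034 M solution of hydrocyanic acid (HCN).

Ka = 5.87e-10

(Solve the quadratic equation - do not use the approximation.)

x² + Ka×x - Ka×C = 0. Using quadratic formula: [H⁺] = 1.4124e-06

pH = 5.85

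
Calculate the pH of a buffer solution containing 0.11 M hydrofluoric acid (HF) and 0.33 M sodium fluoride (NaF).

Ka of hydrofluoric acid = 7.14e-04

pKa = -log(7.14e-04) = 3.15. pH = pKa + log([A⁻]/[HA]) = 3.15 + log(0.33/0.11)

pH = 3.62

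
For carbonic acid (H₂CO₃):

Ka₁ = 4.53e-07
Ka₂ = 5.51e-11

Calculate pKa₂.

pKa₂ = -log(Ka₂) = -log(5.51e-11) = 10.26.

pK_{a2} = 10.26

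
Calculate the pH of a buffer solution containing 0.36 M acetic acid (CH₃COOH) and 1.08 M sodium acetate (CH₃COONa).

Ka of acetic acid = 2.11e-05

pKa = -log(2.11e-05) = 4.68. pH = pKa + log([A⁻]/[HA]) = 4.68 + log(1.08/0.36)

pH = 5.15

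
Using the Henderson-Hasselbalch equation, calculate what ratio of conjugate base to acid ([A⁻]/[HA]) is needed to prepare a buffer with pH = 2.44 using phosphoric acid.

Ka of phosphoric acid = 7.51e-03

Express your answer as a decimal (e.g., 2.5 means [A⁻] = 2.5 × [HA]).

pKa = -log(7.51e-03) = 2.1244. pH = pKa + log([A⁻]/[HA]), so log([A⁻]/[HA]) = pH − pKa = 2.44 − 2.1244 = 0.3156. [A⁻]/[HA] = 10^(0.3156) = 2.07

[A⁻]/[HA] = 2.07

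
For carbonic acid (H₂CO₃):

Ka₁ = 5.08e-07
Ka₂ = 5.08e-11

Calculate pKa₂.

pKa₂ = -log(Ka₂) = -log(5.08e-11) = 10.29.

pK_{a2} = 10.29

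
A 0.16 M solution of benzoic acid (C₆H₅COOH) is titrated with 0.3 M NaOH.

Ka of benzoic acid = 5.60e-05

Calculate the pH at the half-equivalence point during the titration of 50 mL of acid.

At half-equivalence [HA] = [A⁻], so Henderson-Hasselbalch gives pH = pKa = -log(5.60e-05) = 4.25.

pH = pKa = 4.25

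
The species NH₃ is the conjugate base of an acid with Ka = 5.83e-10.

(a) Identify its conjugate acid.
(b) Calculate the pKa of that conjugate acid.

(a) The conjugate acid is formed by adding one H⁺ to NH₃, giving NH₄⁺. (b) pKa = -log(Ka) = -log(5.83e-10) = 9.23.

Conjugate acid: NH₄⁺; pK_a = 9.23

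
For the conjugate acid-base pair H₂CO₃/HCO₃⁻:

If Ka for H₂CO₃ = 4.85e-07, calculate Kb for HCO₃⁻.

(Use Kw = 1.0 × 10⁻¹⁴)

For a conjugate pair Ka × Kb = Kw, so Kb = Kw/Ka = 1.0 × 10⁻¹⁴ / 4.85e-07 = 2.06e-08.

K_b = 2.06e-08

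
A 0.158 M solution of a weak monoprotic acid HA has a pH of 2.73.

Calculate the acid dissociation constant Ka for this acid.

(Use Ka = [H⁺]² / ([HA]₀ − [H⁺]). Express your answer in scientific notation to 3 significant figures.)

[H⁺] = 10^(−pH) = 10^(−2.73) = 1.862e-03 M. For HA ⇌ H⁺ + A⁻, Ka = [H⁺][A⁻]/[HA] = [H⁺]² / ([HA]₀ − [H⁺]) = (1.862e-03)² / (0.158 − 1.862e-03) = 2.22e-05.

K_a = 2.22e-05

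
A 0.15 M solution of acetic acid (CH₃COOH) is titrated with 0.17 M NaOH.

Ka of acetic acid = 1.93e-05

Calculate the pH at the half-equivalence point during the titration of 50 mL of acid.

At half-equivalence [HA] = [A⁻], so Henderson-Hasselbalch gives pH = pKa = -log(1.93e-05) = 4.71.

pH = pKa = 4.71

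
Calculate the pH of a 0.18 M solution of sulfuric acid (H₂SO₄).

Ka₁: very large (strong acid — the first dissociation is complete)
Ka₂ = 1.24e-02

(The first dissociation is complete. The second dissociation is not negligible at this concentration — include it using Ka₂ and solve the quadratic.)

First dissociation is complete: [H⁺]₀ = [HSO₄⁻]₀ = C = 0.18 M. Second dissociation HSO₄⁻ ⇌ H⁺ + SO₄²⁻: let x = [SO₄²⁻]. Ka₂ = (C + x)·x / (C − x) = 1.24e-02 → x² + (C + Ka₂)·x − Ka₂·C = 0 → x² + 0.19240·x − 2.232e-03 = 0. x = (−0.19240 + √(0.19240² + 4 × 2.232e-03)) / 2 = 1.0975e-02 M. [H⁺] = C + x = 0.18 + 1.0975e-02 = 1.9097e-01 M. pH = -log(1.9097e-01) = 0.72.

pH = 0.72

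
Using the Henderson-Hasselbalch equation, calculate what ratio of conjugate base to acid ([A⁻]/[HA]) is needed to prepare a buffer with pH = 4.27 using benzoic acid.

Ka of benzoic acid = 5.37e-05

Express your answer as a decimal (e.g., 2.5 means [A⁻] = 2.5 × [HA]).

pKa = -log(5.37e-05) = 4.2700. pH = pKa + log([A⁻]/[HA]), so log([A⁻]/[HA]) = pH − pKa = 4.27 − 4.2700 = -0.0000. [A⁻]/[HA] = 10^(-0.0000) = 1.00

[A⁻]/[HA] = 1.00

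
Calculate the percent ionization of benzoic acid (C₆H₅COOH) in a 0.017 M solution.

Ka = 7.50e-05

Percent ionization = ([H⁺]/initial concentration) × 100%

Using Ka equilibrium: x² + Ka×x - Ka×C = 0. Solving: [H⁺] = 1.0923e-03. Percent = (1.0923e-03/0.017) × 100

Percent ionization = 6.43%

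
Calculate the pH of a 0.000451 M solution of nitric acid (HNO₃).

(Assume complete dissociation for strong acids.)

[H⁺] = 0.000451 M for strong acid. pH = -log[H⁺] = -log(0.000451)

pH = 3.35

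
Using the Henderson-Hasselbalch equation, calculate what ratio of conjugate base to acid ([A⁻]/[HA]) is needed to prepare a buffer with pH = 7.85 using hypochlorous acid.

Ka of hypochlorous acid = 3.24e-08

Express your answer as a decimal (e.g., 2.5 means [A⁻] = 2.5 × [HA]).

pKa = -log(3.24e-08) = 7.4895. pH = pKa + log([A⁻]/[HA]), so log([A⁻]/[HA]) = pH − pKa = 7.85 − 7.4895 = 0.3605. [A⁻]/[HA] = 10^(0.3605) = 2.29

[A⁻]/[HA] = 2.29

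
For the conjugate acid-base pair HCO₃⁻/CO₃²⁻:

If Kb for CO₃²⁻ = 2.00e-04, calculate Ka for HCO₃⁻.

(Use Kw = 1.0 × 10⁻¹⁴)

For a conjugate pair Ka × Kb = Kw, so Ka = Kw/Kb = 1.0 × 10⁻¹⁴ / 2.00e-04 = 5.00e-11.

K_a = 5.00e-11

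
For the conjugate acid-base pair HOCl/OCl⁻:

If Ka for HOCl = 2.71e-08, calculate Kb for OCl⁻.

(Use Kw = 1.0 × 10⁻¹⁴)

For a conjugate pair Ka × Kb = Kw, so Kb = Kw/Ka = 1.0 × 10⁻¹⁴ / 2.71e-08 = 3.69e-07.

K_b = 3.69e-07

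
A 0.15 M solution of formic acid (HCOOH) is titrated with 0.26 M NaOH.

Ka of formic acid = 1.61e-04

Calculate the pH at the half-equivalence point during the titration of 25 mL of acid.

At half-equivalence [HA] = [A⁻], so Henderson-Hasselbalch gives pH = pKa = -log(1.61e-04) = 3.79.

pH = pKa = 3.79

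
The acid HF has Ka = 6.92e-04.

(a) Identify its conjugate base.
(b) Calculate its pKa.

(a) The conjugate base is formed by removing one H⁺ from HF, giving F⁻. (b) pKa = -log(Ka) = -log(6.92e-04) = 3.16.

Conjugate base: F⁻; pK_a = 3.16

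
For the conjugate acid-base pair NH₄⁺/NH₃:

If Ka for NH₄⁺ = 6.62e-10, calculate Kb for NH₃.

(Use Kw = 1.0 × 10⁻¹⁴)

For a conjugate pair Ka × Kb = Kw, so Kb = Kw/Ka = 1.0 × 10⁻¹⁴ / 6.62e-10 = 1.51e-05.

K_b = 1.51e-05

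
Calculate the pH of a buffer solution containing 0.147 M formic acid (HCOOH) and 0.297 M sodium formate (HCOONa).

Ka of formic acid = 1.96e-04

pKa = -log(1.96e-04) = 3.71. pH = pKa + log([A⁻]/[HA]) = 3.71 + log(0.297/0.147)

pH = 4.01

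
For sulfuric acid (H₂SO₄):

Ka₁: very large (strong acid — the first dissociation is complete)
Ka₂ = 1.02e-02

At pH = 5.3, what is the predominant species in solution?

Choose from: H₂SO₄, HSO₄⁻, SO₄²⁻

The first dissociation is complete, so H₂SO₄ itself is never the predominant species in water; pKa₂ = -log(1.02e-02) = 1.99. For a polyprotic acid the predominant species crosses at each pKa: below pKa_n the protonated form dominates, above it the deprotonated form does. At pH = 5.3, the predominant species is SO₄²⁻.

SO₄²⁻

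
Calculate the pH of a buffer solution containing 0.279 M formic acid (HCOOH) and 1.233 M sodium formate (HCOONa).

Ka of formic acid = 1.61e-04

pKa = -log(1.61e-04) = 3.79. pH = pKa + log([A⁻]/[HA]) = 3.79 + log(1.233/0.279)

pH = 4.44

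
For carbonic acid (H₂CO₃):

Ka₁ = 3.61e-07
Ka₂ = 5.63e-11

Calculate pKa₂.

pKa₂ = -log(Ka₂) = -log(5.63e-11) = 10.25.

pK_{a2} = 10.25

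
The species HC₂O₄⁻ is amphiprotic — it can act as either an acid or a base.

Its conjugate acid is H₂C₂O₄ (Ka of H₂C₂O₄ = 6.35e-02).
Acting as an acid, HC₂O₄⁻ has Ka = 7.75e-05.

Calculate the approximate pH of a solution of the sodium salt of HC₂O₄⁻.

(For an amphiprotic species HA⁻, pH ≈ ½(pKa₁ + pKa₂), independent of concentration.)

pKa₁ = -log(6.35e-02) = 1.20; pKa₂ = -log(7.75e-05) = 4.11. For an amphiprotic species, pH ≈ ½(pKa₁ + pKa₂) = ½(1.20 + 4.11) = 2.65.

pH = 2.65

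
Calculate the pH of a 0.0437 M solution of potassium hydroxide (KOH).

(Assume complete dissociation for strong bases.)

[OH⁻] = 0.0437 M for strong base. pOH = -log[OH⁻] = 1.36, pH = 14 - pOH

pH = 12.64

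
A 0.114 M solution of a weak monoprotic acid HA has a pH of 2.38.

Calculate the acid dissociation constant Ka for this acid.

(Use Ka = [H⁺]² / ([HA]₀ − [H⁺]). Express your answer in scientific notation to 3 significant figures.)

[H⁺] = 10^(−pH) = 10^(−2.38) = 4.169e-03 M. For HA ⇌ H⁺ + A⁻, Ka = [H⁺][A⁻]/[HA] = [H⁺]² / ([HA]₀ − [H⁺]) = (4.169e-03)² / (0.114 − 4.169e-03) = 1.58e-04.

K_a = 1.58e-04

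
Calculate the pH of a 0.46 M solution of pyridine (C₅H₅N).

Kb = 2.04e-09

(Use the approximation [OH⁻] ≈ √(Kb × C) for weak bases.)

[OH⁻] = √(Kb × C) = √(2.04e-09 × 0.46) = 3.0633e-05. pOH = 4.51, pH = 14 - pOH

pH = 9.49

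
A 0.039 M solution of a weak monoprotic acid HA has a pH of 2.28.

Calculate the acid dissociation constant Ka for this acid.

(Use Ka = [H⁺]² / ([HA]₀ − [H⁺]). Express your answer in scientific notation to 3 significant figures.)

[H⁺] = 10^(−pH) = 10^(−2.28) = 5.248e-03 M. For HA ⇌ H⁺ + A⁻, Ka = [H⁺][A⁻]/[HA] = [H⁺]² / ([HA]₀ − [H⁺]) = (5.248e-03)² / (0.039 − 5.248e-03) = 8.16e-04.

K_a = 8.16e-04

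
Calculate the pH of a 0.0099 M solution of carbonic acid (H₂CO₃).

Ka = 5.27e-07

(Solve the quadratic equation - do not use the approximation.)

x² + Ka×x - Ka×C = 0. Using quadratic formula: [H⁺] = 7.1968e-05

pH = 4.14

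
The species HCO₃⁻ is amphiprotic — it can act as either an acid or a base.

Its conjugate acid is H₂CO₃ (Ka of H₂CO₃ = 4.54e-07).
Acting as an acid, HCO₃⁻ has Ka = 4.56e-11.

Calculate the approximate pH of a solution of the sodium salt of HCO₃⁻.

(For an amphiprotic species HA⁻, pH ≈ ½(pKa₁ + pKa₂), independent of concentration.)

pKa₁ = -log(4.54e-07) = 6.34; pKa₂ = -log(4.56e-11) = 10.34. For an amphiprotic species, pH ≈ ½(pKa₁ + pKa₂) = ½(6.34 + 10.34) = 8.34.

pH = 8.34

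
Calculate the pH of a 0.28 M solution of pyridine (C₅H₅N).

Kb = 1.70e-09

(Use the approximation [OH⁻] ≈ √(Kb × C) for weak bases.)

[OH⁻] = √(Kb × C) = √(1.70e-09 × 0.28) = 2.1817e-05. pOH = 4.66, pH = 14 - pOH

pH = 9.34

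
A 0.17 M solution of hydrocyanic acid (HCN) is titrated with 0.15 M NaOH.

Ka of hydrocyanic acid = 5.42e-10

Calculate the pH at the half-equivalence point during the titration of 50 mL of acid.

At half-equivalence [HA] = [A⁻], so Henderson-Hasselbalch gives pH = pKa = -log(5.42e-10) = 9.27.

pH = pKa = 9.27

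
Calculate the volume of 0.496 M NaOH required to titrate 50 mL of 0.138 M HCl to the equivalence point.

At equivalence: moles acid = moles base. moles HCl = 0.138 × 50/1000 = 0.0069 mol. V_base = moles / 0.496 × 1000 = 13.9 mL.

V_{base} = 13.9 mL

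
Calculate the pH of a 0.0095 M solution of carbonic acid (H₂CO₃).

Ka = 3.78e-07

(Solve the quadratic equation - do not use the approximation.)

x² + Ka×x - Ka×C = 0. Using quadratic formula: [H⁺] = 5.9736e-05

pH = 4.22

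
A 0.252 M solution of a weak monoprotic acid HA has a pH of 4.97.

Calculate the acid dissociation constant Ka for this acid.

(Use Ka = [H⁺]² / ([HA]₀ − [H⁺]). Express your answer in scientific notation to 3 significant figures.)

[H⁺] = 10^(−pH) = 10^(−4.97) = 1.072e-05 M. For HA ⇌ H⁺ + A⁻, Ka = [H⁺][A⁻]/[HA] = [H⁺]² / ([HA]₀ − [H⁺]) = (1.072e-05)² / (0.252 − 1.072e-05) = 4.56e-10.

K_a = 4.56e-10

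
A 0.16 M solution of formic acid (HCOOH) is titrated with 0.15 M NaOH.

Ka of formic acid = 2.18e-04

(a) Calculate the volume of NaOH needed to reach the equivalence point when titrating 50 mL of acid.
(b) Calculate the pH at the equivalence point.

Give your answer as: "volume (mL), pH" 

moles acid = 0.16 × 50/1000 = 0.008 mol; V_base = moles/0.15 × 1000 = 53.3 mL. At equivalence only the conjugate base is present: [A⁻] = 0.008/0.103 = 7.7419e-02 M. Kb = Kw/Ka = 4.59e-11; [OH⁻] = √(Kb × [A⁻]) = 1.8845e-06; pOH = 5.72; pH = 14 - pOH = 8.28.

V = 53.3 mL, pH = 8.28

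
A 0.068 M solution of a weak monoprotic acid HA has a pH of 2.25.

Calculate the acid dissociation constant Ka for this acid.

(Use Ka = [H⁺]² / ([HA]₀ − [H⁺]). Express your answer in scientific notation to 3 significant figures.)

[H⁺] = 10^(−pH) = 10^(−2.25) = 5.623e-03 M. For HA ⇌ H⁺ + A⁻, Ka = [H⁺][A⁻]/[HA] = [H⁺]² / ([HA]₀ − [H⁺]) = (5.623e-03)² / (0.068 − 5.623e-03) = 5.07e-04.

K_a = 5.07e-04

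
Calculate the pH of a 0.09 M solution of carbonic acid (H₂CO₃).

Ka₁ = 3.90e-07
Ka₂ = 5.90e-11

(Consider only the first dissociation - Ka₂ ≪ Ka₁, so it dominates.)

First dissociation dominates. From Ka₁ = [H⁺][HA⁻]/[H₂A], x² + Ka₁·x − Ka₁·C = 0 with C = 0.09 M and Ka₁ = 3.90e-07. Solving: [H⁺] = (−Ka₁ + √(Ka₁² + 4·Ka₁·C)) / 2 = 1.8716e-04 M. pH = -log(1.8716e-04) = 3.73.

pH = 3.73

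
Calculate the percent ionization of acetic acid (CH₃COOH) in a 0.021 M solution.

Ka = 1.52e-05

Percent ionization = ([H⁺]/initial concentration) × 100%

Using Ka equilibrium: x² + Ka×x - Ka×C = 0. Solving: [H⁺] = 5.5743e-04. Percent = (5.5743e-04/0.021) × 100

Percent ionization = 2.65%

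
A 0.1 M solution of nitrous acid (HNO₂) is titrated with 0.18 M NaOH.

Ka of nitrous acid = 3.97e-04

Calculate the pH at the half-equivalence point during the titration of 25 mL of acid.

At half-equivalence [HA] = [A⁻], so Henderson-Hasselbalch gives pH = pKa = -log(3.97e-04) = 3.40.

pH = pKa = 3.40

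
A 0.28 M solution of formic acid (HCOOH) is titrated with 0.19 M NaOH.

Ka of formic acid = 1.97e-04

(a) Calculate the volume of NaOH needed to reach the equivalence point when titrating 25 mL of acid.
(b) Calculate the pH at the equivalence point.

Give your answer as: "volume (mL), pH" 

moles acid = 0.28 × 25/1000 = 0.007 mol; V_base = moles/0.19 × 1000 = 36.8 mL. At equivalence only the conjugate base is present: [A⁻] = 0.007/0.062 = 1.1319e-01 M. Kb = Kw/Ka = 5.08e-11; [OH⁻] = √(Kb × [A⁻]) = 2.3970e-06; pOH = 5.62; pH = 14 - pOH = 8.38.

V = 36.8 mL, pH = 8.38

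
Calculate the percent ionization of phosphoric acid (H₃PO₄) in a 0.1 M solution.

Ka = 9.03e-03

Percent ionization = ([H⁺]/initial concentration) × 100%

Using Ka equilibrium: x² + Ka×x - Ka×C = 0. Solving: [H⁺] = 2.5872e-02. Percent = (2.5872e-02/0.1) × 100

Percent ionization = 25.9%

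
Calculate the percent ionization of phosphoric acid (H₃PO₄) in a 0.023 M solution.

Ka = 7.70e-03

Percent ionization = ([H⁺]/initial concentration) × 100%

Using Ka equilibrium: x² + Ka×x - Ka×C = 0. Solving: [H⁺] = 1.0004e-02. Percent = (1.0004e-02/0.023) × 100

Percent ionization = 43.5%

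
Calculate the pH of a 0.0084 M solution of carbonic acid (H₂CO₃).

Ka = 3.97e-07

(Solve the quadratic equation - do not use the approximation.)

x² + Ka×x - Ka×C = 0. Using quadratic formula: [H⁺] = 5.7550e-05

pH = 4.24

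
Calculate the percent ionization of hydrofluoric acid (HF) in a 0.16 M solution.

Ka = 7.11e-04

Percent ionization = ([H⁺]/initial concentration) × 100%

Using Ka equilibrium: x² + Ka×x - Ka×C = 0. Solving: [H⁺] = 1.0316e-02. Percent = (1.0316e-02/0.16) × 100

Percent ionization = 6.45%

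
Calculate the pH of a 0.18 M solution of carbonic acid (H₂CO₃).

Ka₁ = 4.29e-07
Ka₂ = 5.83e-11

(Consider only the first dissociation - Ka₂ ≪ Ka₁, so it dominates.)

First dissociation dominates. From Ka₁ = [H⁺][HA⁻]/[H₂A], x² + Ka₁·x − Ka₁·C = 0 with C = 0.18 M and Ka₁ = 4.29e-07. Solving: [H⁺] = (−Ka₁ + √(Ka₁² + 4·Ka₁·C)) / 2 = 2.7767e-04 M. pH = -log(2.7767e-04) = 3.56.

pH = 3.56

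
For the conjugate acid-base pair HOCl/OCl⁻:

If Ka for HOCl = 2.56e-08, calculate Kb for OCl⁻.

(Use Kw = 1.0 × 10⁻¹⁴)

For a conjugate pair Ka × Kb = Kw, so Kb = Kw/Ka = 1.0 × 10⁻¹⁴ / 2.56e-08 = 3.91e-07.

K_b = 3.91e-07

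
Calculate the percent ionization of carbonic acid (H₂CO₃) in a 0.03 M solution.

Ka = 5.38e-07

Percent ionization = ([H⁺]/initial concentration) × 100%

Using Ka equilibrium: x² + Ka×x - Ka×C = 0. Solving: [H⁺] = 1.2677e-04. Percent = (1.2677e-04/0.03) × 100

Percent ionization = 0.423%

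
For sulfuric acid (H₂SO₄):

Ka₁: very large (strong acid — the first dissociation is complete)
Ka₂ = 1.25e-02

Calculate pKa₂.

pKa₂ = -log(Ka₂) = -log(1.25e-02) = 1.90.

pK_{a2} = 1.90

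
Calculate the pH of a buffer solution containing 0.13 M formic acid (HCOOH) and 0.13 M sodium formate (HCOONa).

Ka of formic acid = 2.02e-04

pKa = -log(2.02e-04) = 3.69. pH = pKa + log([A⁻]/[HA]) = 3.69 + log(0.13/0.13)

pH = 3.69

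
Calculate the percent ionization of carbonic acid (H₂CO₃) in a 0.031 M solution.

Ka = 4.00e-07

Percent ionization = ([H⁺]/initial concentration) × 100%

Using Ka equilibrium: x² + Ka×x - Ka×C = 0. Solving: [H⁺] = 1.1116e-04. Percent = (1.1116e-04/0.031) × 100

Percent ionization = 0.359%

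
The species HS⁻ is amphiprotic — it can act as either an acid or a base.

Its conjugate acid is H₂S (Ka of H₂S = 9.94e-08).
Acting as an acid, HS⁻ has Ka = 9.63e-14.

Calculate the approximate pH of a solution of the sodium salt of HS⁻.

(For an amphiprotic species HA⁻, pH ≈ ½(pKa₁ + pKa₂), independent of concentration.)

pKa₁ = -log(9.94e-08) = 7.00; pKa₂ = -log(9.63e-14) = 13.02. For an amphiprotic species, pH ≈ ½(pKa₁ + pKa₂) = ½(7.00 + 13.02) = 10.01.

pH = 10.01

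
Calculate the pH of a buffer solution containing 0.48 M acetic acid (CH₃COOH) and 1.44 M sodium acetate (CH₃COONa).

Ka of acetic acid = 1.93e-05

pKa = -log(1.93e-05) = 4.71. pH = pKa + log([A⁻]/[HA]) = 4.71 + log(1.44/0.48)

pH = 5.19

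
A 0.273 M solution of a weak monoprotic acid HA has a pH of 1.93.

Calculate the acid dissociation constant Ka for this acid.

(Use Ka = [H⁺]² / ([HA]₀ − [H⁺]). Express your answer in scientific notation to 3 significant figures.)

[H⁺] = 10^(−pH) = 10^(−1.93) = 1.175e-02 M. For HA ⇌ H⁺ + A⁻, Ka = [H⁺][A⁻]/[HA] = [H⁺]² / ([HA]₀ − [H⁺]) = (1.175e-02)² / (0.273 − 1.175e-02) = 5.28e-04.

K_a = 5.28e-04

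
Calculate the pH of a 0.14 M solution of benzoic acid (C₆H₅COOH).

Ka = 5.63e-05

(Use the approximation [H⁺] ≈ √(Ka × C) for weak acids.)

[H⁺] = √(Ka × C) = √(5.63e-05 × 0.14) = 2.8075e-03. pH = -log(2.8075e-03)

pH = 2.55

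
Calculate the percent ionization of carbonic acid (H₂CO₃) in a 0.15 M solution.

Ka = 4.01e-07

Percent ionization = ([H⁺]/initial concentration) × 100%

Using Ka equilibrium: x² + Ka×x - Ka×C = 0. Solving: [H⁺] = 2.4505e-04. Percent = (2.4505e-04/0.15) × 100

Percent ionization = 0.163%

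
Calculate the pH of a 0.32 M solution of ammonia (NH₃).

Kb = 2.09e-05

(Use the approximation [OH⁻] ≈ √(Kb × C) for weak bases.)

[OH⁻] = √(Kb × C) = √(2.09e-05 × 0.32) = 2.5861e-03. pOH = 2.59, pH = 14 - pOH

pH = 11.41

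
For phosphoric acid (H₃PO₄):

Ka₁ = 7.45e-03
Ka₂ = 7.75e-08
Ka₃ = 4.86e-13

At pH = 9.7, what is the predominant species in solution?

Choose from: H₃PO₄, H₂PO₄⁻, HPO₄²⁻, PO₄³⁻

pKa₁ = 2.13, pKa₂ = 7.11, pKa₃ = 12.31. For a polyprotic acid the predominant species crosses at each pKa: below pKa_n the protonated form dominates, above it the deprotonated form does. At pH = 9.7, the predominant species is HPO₄²⁻.

HPO₄²⁻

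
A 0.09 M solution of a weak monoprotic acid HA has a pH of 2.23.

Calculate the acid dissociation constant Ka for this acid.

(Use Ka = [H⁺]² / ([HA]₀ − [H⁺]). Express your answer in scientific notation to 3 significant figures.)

[H⁺] = 10^(−pH) = 10^(−2.23) = 5.888e-03 M. For HA ⇌ H⁺ + A⁻, Ka = [H⁺][A⁻]/[HA] = [H⁺]² / ([HA]₀ − [H⁺]) = (5.888e-03)² / (0.09 − 5.888e-03) = 4.12e-04.

K_a = 4.12e-04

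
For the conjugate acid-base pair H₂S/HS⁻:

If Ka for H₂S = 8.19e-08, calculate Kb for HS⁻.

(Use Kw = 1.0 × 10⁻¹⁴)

For a conjugate pair Ka × Kb = Kw, so Kb = Kw/Ka = 1.0 × 10⁻¹⁴ / 8.19e-08 = 1.22e-07.

K_b = 1.22e-07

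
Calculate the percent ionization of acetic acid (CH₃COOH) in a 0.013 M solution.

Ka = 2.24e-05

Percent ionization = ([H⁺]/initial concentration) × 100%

Using Ka equilibrium: x² + Ka×x - Ka×C = 0. Solving: [H⁺] = 5.2855e-04. Percent = (5.2855e-04/0.013) × 100

Percent ionization = 4.07%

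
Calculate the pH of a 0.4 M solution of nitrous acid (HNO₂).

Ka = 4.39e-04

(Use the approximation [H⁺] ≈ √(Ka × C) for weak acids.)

[H⁺] = √(Ka × C) = √(4.39e-04 × 0.4) = 1.3251e-02. pH = -log(1.3251e-02)

pH = 1.88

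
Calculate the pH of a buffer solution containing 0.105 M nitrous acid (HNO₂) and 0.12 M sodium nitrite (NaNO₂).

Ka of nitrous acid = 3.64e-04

pKa = -log(3.64e-04) = 3.44. pH = pKa + log([A⁻]/[HA]) = 3.44 + log(0.12/0.105)

pH = 3.50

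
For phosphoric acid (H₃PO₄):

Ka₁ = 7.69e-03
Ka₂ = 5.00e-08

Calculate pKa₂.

pKa₂ = -log(Ka₂) = -log(5.00e-08) = 7.30.

pK_{a2} = 7.30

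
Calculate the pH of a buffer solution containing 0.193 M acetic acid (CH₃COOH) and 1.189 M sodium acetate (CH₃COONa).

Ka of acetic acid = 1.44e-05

pKa = -log(1.44e-05) = 4.84. pH = pKa + log([A⁻]/[HA]) = 4.84 + log(1.189/0.193)

pH = 5.63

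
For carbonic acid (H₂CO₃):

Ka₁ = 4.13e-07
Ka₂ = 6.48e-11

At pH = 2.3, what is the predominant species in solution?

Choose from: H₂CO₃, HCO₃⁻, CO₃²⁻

pKa₁ = 6.38, pKa₂ = 10.19. For a polyprotic acid the predominant species crosses at each pKa: below pKa_n the protonated form dominates, above it the deprotonated form does. At pH = 2.3, the predominant species is H₂CO₃.

H₂CO₃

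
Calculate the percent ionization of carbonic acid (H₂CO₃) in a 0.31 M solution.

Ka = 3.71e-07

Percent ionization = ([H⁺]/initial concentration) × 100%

Using Ka equilibrium: x² + Ka×x - Ka×C = 0. Solving: [H⁺] = 3.3895e-04. Percent = (3.3895e-04/0.31) × 100

Percent ionization = 0.109%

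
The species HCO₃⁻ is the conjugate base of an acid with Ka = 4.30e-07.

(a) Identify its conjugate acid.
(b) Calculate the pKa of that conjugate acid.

(a) The conjugate acid is formed by adding one H⁺ to HCO₃⁻, giving H₂CO₃. (b) pKa = -log(Ka) = -log(4.30e-07) = 6.37.

Conjugate acid: H₂CO₃; pK_a = 6.37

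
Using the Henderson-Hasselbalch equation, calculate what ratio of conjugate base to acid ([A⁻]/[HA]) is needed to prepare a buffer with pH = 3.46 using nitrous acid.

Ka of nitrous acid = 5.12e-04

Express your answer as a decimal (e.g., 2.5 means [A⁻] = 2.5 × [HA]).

pKa = -log(5.12e-04) = 3.2907. pH = pKa + log([A⁻]/[HA]), so log([A⁻]/[HA]) = pH − pKa = 3.46 − 3.2907 = 0.1693. [A⁻]/[HA] = 10^(0.1693) = 1.48

[A⁻]/[HA] = 1.48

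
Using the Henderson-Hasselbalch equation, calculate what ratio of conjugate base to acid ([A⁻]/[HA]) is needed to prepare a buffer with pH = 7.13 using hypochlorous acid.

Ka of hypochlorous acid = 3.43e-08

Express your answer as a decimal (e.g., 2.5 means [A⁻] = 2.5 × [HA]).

pKa = -log(3.43e-08) = 7.4647. pH = pKa + log([A⁻]/[HA]), so log([A⁻]/[HA]) = pH − pKa = 7.13 − 7.4647 = -0.3347. [A⁻]/[HA] = 10^(-0.3347) = 0.463

[A⁻]/[HA] = 0.463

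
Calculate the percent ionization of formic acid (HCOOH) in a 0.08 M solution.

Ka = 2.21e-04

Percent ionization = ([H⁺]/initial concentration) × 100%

Using Ka equilibrium: x² + Ka×x - Ka×C = 0. Solving: [H⁺] = 4.0957e-03. Percent = (4.0957e-03/0.08) × 100

Percent ionization = 5.12%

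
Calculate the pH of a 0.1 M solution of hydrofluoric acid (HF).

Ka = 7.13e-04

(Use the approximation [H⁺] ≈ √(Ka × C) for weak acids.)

[H⁺] = √(Ka × C) = √(7.13e-04 × 0.1) = 8.4439e-03. pH = -log(8.4439e-03)

pH = 2.07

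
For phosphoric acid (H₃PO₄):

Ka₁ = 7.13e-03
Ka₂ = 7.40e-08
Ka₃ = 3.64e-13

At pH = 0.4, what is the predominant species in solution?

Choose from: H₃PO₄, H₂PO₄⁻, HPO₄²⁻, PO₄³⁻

pKa₁ = 2.15, pKa₂ = 7.13, pKa₃ = 12.44. For a polyprotic acid the predominant species crosses at each pKa: below pKa_n the protonated form dominates, above it the deprotonated form does. At pH = 0.4, the predominant species is H₃PO₄.

H₃PO₄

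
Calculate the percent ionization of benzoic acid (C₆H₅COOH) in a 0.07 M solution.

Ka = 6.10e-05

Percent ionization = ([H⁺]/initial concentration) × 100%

Using Ka equilibrium: x² + Ka×x - Ka×C = 0. Solving: [H⁺] = 2.0361e-03. Percent = (2.0361e-03/0.07) × 100

Percent ionization = 2.91%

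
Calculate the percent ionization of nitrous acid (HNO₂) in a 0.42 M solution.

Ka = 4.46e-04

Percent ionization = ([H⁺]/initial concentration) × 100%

Using Ka equilibrium: x² + Ka×x - Ka×C = 0. Solving: [H⁺] = 1.3465e-02. Percent = (1.3465e-02/0.42) × 100

Percent ionization = 3.21%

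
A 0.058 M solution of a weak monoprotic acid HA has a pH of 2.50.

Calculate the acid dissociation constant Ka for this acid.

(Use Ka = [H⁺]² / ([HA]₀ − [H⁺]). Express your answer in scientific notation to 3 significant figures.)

[H⁺] = 10^(−pH) = 10^(−2.50) = 3.162e-03 M. For HA ⇌ H⁺ + A⁻, Ka = [H⁺][A⁻]/[HA] = [H⁺]² / ([HA]₀ − [H⁺]) = (3.162e-03)² / (0.058 − 3.162e-03) = 1.82e-04.

K_a = 1.82e-04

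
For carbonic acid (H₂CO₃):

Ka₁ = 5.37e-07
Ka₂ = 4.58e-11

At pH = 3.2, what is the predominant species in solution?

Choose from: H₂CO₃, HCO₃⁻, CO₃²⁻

pKa₁ = 6.27, pKa₂ = 10.34. For a polyprotic acid the predominant species crosses at each pKa: below pKa_n the protonated form dominates, above it the deprotonated form does. At pH = 3.2, the predominant species is H₂CO₃.

H₂CO₃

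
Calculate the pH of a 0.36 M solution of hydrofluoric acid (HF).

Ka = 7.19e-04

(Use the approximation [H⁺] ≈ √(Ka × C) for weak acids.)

[H⁺] = √(Ka × C) = √(7.19e-04 × 0.36) = 1.6089e-02. pH = -log(1.6089e-02)

pH = 1.79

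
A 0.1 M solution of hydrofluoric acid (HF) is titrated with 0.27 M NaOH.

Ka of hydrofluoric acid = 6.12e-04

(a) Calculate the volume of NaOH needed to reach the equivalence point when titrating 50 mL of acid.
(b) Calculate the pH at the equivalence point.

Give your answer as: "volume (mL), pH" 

moles acid = 0.1 × 50/1000 = 0.005 mol; V_base = moles/0.27 × 1000 = 18.5 mL. At equivalence only the conjugate base is present: [A⁻] = 0.005/0.069 = 7.2973e-02 M. Kb = Kw/Ka = 1.63e-11; [OH⁻] = √(Kb × [A⁻]) = 1.0920e-06; pOH = 5.96; pH = 14 - pOH = 8.04.

V = 18.5 mL, pH = 8.04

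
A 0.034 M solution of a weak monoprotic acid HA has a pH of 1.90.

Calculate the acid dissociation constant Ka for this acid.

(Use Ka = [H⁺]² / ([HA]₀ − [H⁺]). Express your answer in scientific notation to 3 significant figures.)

[H⁺] = 10^(−pH) = 10^(−1.90) = 1.259e-02 M. For HA ⇌ H⁺ + A⁻, Ka = [H⁺][A⁻]/[HA] = [H⁺]² / ([HA]₀ − [H⁺]) = (1.259e-02)² / (0.034 − 1.259e-02) = 7.40e-03.

K_a = 7.40e-03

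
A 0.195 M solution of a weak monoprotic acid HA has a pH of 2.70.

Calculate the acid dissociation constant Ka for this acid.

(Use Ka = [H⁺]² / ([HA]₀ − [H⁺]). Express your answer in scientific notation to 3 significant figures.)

[H⁺] = 10^(−pH) = 10^(−2.70) = 1.995e-03 M. For HA ⇌ H⁺ + A⁻, Ka = [H⁺][A⁻]/[HA] = [H⁺]² / ([HA]₀ − [H⁺]) = (1.995e-03)² / (0.195 − 1.995e-03) = 2.06e-05.

K_a = 2.06e-05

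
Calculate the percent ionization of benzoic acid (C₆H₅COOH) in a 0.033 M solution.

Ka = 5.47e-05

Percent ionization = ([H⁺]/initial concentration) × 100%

Using Ka equilibrium: x² + Ka×x - Ka×C = 0. Solving: [H⁺] = 1.3165e-03. Percent = (1.3165e-03/0.033) × 100

Percent ionization = 3.99%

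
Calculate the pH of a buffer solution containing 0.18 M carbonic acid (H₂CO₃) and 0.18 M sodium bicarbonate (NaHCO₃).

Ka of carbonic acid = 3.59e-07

pKa = -log(3.59e-07) = 6.44. pH = pKa + log([A⁻]/[HA]) = 6.44 + log(0.18/0.18)

pH = 6.44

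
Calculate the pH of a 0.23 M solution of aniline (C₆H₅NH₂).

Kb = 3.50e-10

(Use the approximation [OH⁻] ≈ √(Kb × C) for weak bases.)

[OH⁻] = √(Kb × C) = √(3.50e-10 × 0.23) = 8.9722e-06. pOH = 5.05, pH = 14 - pOH

pH = 8.95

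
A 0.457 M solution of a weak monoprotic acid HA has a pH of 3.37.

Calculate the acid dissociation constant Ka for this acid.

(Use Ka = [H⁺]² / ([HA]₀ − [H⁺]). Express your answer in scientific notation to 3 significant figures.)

[H⁺] = 10^(−pH) = 10^(−3.37) = 4.266e-04 M. For HA ⇌ H⁺ + A⁻, Ka = [H⁺][A⁻]/[HA] = [H⁺]² / ([HA]₀ − [H⁺]) = (4.266e-04)² / (0.457 − 4.266e-04) = 3.99e-07.

K_a = 3.99e-07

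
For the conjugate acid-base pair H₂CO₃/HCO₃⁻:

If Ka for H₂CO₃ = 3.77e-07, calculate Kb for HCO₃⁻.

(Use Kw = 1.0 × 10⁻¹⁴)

For a conjugate pair Ka × Kb = Kw, so Kb = Kw/Ka = 1.0 × 10⁻¹⁴ / 3.77e-07 = 2.65e-08.

K_b = 2.65e-08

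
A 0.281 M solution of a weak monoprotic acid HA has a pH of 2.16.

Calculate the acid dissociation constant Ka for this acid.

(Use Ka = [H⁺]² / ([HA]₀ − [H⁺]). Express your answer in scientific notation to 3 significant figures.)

[H⁺] = 10^(−pH) = 10^(−2.16) = 6.918e-03 M. For HA ⇌ H⁺ + A⁻, Ka = [H⁺][A⁻]/[HA] = [H⁺]² / ([HA]₀ − [H⁺]) = (6.918e-03)² / (0.281 − 6.918e-03) = 1.75e-04.

K_a = 1.75e-04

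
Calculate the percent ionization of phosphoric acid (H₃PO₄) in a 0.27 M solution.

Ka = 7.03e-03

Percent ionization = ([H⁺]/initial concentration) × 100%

Using Ka equilibrium: x² + Ka×x - Ka×C = 0. Solving: [H⁺] = 4.0194e-02. Percent = (4.0194e-02/0.27) × 100

Percent ionization = 14.9%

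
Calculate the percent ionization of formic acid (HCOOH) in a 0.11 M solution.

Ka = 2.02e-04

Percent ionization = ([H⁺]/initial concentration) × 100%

Using Ka equilibrium: x² + Ka×x - Ka×C = 0. Solving: [H⁺] = 4.6139e-03. Percent = (4.6139e-03/0.11) × 100

Percent ionization = 4.19%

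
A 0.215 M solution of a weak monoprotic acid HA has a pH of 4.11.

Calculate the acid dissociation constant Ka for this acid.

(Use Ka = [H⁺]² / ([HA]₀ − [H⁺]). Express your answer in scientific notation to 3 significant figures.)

[H⁺] = 10^(−pH) = 10^(−4.11) = 7.762e-05 M. For HA ⇌ H⁺ + A⁻, Ka = [H⁺][A⁻]/[HA] = [H⁺]² / ([HA]₀ − [H⁺]) = (7.762e-05)² / (0.215 − 7.762e-05) = 2.80e-08.

K_a = 2.80e-08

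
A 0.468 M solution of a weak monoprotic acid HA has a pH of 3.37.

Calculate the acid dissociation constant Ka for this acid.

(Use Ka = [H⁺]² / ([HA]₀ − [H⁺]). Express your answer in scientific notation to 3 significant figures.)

[H⁺] = 10^(−pH) = 10^(−3.37) = 4.266e-04 M. For HA ⇌ H⁺ + A⁻, Ka = [H⁺][A⁻]/[HA] = [H⁺]² / ([HA]₀ − [H⁺]) = (4.266e-04)² / (0.468 − 4.266e-04) = 3.89e-07.

K_a = 3.89e-07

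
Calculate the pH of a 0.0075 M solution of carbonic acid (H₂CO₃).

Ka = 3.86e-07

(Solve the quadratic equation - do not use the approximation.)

x² + Ka×x - Ka×C = 0. Using quadratic formula: [H⁺] = 5.3613e-05

pH = 4.27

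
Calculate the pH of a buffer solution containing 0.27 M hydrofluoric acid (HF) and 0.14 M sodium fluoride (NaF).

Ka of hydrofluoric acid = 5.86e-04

pKa = -log(5.86e-04) = 3.23. pH = pKa + log([A⁻]/[HA]) = 3.23 + log(0.14/0.27)

pH = 2.95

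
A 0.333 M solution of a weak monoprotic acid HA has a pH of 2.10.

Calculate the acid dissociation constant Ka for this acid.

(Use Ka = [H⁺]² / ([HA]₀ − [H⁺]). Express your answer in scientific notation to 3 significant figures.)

[H⁺] = 10^(−pH) = 10^(−2.10) = 7.943e-03 M. For HA ⇌ H⁺ + A⁻, Ka = [H⁺][A⁻]/[HA] = [H⁺]² / ([HA]₀ − [H⁺]) = (7.943e-03)² / (0.333 − 7.943e-03) = 1.94e-04.

K_a = 1.94e-04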